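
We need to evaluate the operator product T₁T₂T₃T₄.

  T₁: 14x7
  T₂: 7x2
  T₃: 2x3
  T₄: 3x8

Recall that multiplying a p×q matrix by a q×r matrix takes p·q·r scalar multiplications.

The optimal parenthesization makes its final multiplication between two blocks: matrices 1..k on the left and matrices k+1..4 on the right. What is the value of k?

Adjacent pairs: T₁T₂ = 14·7·2 = 196; T₂T₃ = 7·2·3 = 42; T₃T₄ = 2·3·8 = 48.
Length 3: T₁..T₃: k=1: 0+42+14·7·3=336; k=2: 196+0+14·2·3=280 → min 280 | T₂..T₄: k=2: 0+48+7·2·8=160; k=3: 42+0+7·3·8=210 → min 160.
Top-level splits: k=1: (T₁..T₁)·(T₂..T₄) → 0+160+14·7·8 = 944; k=2: (T₁..T₂)·(T₃..T₄) → 196+48+14·2·8 = 468; k=3: (T₁..T₃)·(T₄..T₄) → 280+0+14·3·8 = 616.
Best split is after T₂, i.e. k = 2.

2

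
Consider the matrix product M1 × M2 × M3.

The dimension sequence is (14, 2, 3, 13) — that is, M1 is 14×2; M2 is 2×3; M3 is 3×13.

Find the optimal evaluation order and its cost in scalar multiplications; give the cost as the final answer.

442

(M1 × (M2 × M3)): cost 442.
((M1 × M2) × M3): cost 630.
Optimal: (M1 × (M2 × M3)) with cost 442.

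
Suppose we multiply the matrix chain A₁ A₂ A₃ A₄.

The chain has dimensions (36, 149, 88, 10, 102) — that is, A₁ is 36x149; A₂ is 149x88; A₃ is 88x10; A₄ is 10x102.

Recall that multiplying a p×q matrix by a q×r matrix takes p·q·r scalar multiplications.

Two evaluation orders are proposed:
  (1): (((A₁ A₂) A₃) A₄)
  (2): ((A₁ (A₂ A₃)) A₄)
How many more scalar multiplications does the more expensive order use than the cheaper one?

Order (1) = (((A₁ A₂) A₃) A₄): (A₁ A₂): 36×149 by 149×88 → 36×88, cost 36·149·88 = 472032; ((A₁ A₂) A₃): 36×88 by 88×10 → 36×10, cost 36·88·10 = 31680; cumulative 503712; (((A₁ A₂) A₃) A₄): 36×10 by 10×102 → 36×102, cost 36·10·102 = 36720; cumulative 540432. Total 540432.
Order (2) = ((A₁ (A₂ A₃)) A₄): (A₂ A₃): 149×88 by 88×10 → 149×10, cost 149·88·10 = 131120; (A₁ (A₂ A₃)): 36×149 by 149×10 → 36×10, cost 36·149·10 = 53640; cumulative 184760; ((A₁ (A₂ A₃)) A₄): 36×10 by 10×102 → 36×102, cost 36·10·102 = 36720; cumulative 221480. Total 221480.
Difference: |540432 − 221480| = 318952.

318952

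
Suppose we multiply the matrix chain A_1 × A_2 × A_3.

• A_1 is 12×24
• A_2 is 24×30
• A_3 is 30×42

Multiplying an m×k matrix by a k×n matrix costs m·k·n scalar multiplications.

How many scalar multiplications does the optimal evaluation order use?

23760

Order (A_1 × (A_2 × A_3)): (A_2 × A_3): 24×30 by 30×42 → 24×42, cost 24·30·42 = 30240; (A_1 × (A_2 × A_3)): 12×24 by 24×42 → 12×42, cost 12·24·42 = 12096; cumulative 42336. Total 42336.
Order ((A_1 × A_2) × A_3): (A_1 × A_2): 12×24 by 24×30 → 12×30, cost 12·24·30 = 8640; ((A_1 × A_2) × A_3): 12×30 by 30×42 → 12×42, cost 12·30·42 = 15120; cumulative 23760. Total 23760.
Minimum: 23760.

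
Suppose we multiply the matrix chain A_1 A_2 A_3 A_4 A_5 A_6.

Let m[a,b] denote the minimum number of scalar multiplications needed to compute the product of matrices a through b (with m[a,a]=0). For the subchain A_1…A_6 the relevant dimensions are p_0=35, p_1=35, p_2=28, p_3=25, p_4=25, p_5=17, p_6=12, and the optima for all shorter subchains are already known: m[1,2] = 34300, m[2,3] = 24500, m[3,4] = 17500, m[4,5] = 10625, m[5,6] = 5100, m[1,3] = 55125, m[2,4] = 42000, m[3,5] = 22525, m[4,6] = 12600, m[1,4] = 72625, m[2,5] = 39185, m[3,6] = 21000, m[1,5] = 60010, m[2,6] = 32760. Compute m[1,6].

m[1,6] = min over k∈[1,5] of m[1,k]+m[k+1,6]+p_{0}·p_k·p_{6}.
k=1: 0 + 32760 + 35·35·12 = 47460; k=2: 34300 + 21000 + 35·28·12 = 67060; k=3: 55125 + 12600 + 35·25·12 = 78225; k=4: 72625 + 5100 + 35·25·12 = 88225; k=5: 60010 + 0 + 35·17·12 = 67150.
Minimum: 47460 at k=1.

47460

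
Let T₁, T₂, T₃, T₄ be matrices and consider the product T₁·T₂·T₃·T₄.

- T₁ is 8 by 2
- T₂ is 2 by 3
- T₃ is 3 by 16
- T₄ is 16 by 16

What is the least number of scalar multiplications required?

864

Adjacent pairs: T₁T₂ = 8·2·3 = 48; T₂T₃ = 2·3·16 = 96; T₃T₄ = 3·16·16 = 768.
Length 3: T₁..T₃: k=1: 0+96+8·2·16=352; k=2: 48+0+8·3·16=432 → min 352 | T₂..T₄: k=2: 0+768+2·3·16=864; k=3: 96+0+2·16·16=608 → min 608.
Length 4: T₁..T₄: k=1: 0+608+8·2·16=864; k=2: 48+768+8·3·16=1200; k=3: 352+0+8·16·16=2400 → min 864.
Optimal order: (T₁·((T₂·T₃)·T₄)) with cost 864.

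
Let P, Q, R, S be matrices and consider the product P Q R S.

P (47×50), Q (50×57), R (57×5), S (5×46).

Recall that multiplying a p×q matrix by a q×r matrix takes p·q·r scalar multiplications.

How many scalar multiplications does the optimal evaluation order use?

36810

Adjacent pairs: PQ = 47·50·57 = 133950; QR = 50·57·5 = 14250; RS = 57·5·46 = 13110.
Length 3: P..R: k=1: 0+14250+47·50·5=26000; k=2: 133950+0+47·57·5=147345 → min 26000 | Q..S: k=2: 0+13110+50·57·46=144210; k=3: 14250+0+50·5·46=25750 → min 25750.
Length 4: P..S: k=1: 0+25750+47·50·46=133850; k=2: 133950+13110+47·57·46=270294; k=3: 26000+0+47·5·46=36810 → min 36810.
Optimal order: ((P (Q R)) S) with cost 36810.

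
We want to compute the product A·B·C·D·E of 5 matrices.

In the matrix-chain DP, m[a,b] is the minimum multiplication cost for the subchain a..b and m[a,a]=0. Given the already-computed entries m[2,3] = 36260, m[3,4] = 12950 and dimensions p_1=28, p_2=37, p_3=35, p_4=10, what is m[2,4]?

23310

m[2,4] = min over k∈[2,3] of m[2,k]+m[k+1,4]+p_{1}·p_k·p_{4}.
k=2: 0 + 12950 + 28·37·10 = 23310; k=3: 36260 + 0 + 28·35·10 = 46060.
Minimum: 23310 at k=2.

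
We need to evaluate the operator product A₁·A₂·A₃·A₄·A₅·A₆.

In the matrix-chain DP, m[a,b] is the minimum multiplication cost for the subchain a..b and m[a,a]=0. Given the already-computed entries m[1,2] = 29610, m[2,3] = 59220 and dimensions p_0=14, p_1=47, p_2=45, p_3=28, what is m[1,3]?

m[1,3] = min over k∈[1,2] of m[1,k]+m[k+1,3]+p_{0}·p_k·p_{3}.
k=1: 0 + 59220 + 14·47·28 = 77644; k=2: 29610 + 0 + 14·45·28 = 47250.
Minimum: 47250 at k=2.

47250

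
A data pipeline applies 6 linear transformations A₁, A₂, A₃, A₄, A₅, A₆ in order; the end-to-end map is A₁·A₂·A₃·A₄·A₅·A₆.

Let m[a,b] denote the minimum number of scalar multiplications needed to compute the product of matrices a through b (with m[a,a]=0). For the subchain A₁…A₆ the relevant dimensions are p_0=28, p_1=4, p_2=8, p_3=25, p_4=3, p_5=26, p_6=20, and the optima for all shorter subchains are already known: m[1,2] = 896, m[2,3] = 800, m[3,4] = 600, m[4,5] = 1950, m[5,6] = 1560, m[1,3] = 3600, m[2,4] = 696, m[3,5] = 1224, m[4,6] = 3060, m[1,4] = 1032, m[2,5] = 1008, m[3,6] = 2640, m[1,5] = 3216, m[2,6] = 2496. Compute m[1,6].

m[1,6] = min over k∈[1,5] of m[1,k]+m[k+1,6]+p_{0}·p_k·p_{6}.
k=1: 0 + 2496 + 28·4·20 = 4736; k=2: 896 + 2640 + 28·8·20 = 8016; k=3: 3600 + 3060 + 28·25·20 = 20660; k=4: 1032 + 1560 + 28·3·20 = 4272; k=5: 3216 + 0 + 28·26·20 = 17776.
Minimum: 4272 at k=4.

4272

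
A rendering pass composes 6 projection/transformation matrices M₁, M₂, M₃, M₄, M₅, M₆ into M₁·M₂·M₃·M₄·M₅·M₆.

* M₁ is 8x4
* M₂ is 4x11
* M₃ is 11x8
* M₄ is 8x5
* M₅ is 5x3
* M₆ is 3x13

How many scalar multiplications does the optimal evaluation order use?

924

Adjacent pairs: M₁M₂ = 8·4·11 = 352; M₂M₃ = 4·11·8 = 352; M₃M₄ = 11·8·5 = 440; M₄M₅ = 8·5·3 = 120; M₅M₆ = 5·3·13 = 195.
Length 3: M₁..M₃: k=1: 0+352+8·4·8=608; k=2: 352+0+8·11·8=1056 → min 608 | M₂..M₄: k=2: 0+440+4·11·5=660; k=3: 352+0+4·8·5=512 → min 512 | M₃..M₅: k=3: 0+120+11·8·3=384; k=4: 440+0+11·5·3=605 → min 384 | M₄..M₆: k=4: 0+195+8·5·13=715; k=5: 120+0+8·3·13=432 → min 432.
Length 4: M₁..M₄: k=1: 0+512+8·4·5=672; k=2: 352+440+8·11·5=1232; k=3: 608+0+8·8·5=928 → min 672 | M₂..M₅: k=2: 0+384+4·11·3=516; k=3: 352+120+4·8·3=568; k=4: 512+0+4·5·3=572 → min 516 | M₃..M₆: k=3: 0+432+11·8·13=1576; k=4: 440+195+11·5·13=1350; k=5: 384+0+11·3·13=813 → min 813.
Length 5: M₁..M₅: k=1: 0+516+8·4·3=612; k=2: 352+384+8·11·3=1000; k=3: 608+120+8·8·3=920; k=4: 672+0+8·5·3=792 → min 612 | M₂..M₆: k=2: 0+813+4·11·13=1385; k=3: 352+432+4·8·13=1200; k=4: 512+195+4·5·13=967; k=5: 516+0+4·3·13=672 → min 672.
Length 6: M₁..M₆: k=1: 0+672+8·4·13=1088; k=2: 352+813+8·11·13=2309; k=3: 608+432+8·8·13=1872; k=4: 672+195+8·5·13=1387; k=5: 612+0+8·3·13=924 → min 924.
Optimal order: ((M₁·(M₂·(M₃·(M₄·M₅))))·M₆) with cost 924.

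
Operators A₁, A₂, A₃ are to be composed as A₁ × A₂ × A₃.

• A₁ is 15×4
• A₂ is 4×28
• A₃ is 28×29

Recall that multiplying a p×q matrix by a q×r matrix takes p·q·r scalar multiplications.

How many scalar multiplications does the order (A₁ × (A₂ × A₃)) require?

(A₂ × A₃): 4×28 by 28×29 → 4×29, cost 4·28·29 = 3248
(A₁ × (A₂ × A₃)): 15×4 by 4×29 → 15×29, cost 15·4·29 = 1740; cumulative 4988
Total: 4988 scalar multiplications.

4988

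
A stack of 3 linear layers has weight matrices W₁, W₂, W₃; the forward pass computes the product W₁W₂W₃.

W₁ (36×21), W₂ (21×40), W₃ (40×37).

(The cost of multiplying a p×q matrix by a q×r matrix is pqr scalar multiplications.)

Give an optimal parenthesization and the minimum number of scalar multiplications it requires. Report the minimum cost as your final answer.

(W₁(W₂W₃)): cost 59052.
((W₁W₂)W₃): cost 83520.
Optimal: (W₁(W₂W₃)) with cost 59052.

59052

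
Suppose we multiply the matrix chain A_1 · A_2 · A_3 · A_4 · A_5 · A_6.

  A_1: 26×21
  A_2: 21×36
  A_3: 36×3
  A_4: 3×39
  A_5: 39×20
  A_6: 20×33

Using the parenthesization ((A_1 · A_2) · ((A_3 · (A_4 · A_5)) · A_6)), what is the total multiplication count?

(A_1 · A_2): 26×21 by 21×36 → 26×36, cost 26·21·36 = 19656
(A_4 · A_5): 3×39 by 39×20 → 3×20, cost 3·39·20 = 2340
(A_3 · (A_4 · A_5)): 36×3 by 3×20 → 36×20, cost 36·3·20 = 2160; cumulative 4500
((A_3 · (A_4 · A_5)) · A_6): 36×20 by 20×33 → 36×33, cost 36·20·33 = 23760; cumulative 28260
((A_1 · A_2) · ((A_3 · (A_4 · A_5)) · A_6)): 26×36 by 36×33 → 26×33, cost 26·36·33 = 30888; cumulative 78804
Total: 78804 scalar multiplications.

78804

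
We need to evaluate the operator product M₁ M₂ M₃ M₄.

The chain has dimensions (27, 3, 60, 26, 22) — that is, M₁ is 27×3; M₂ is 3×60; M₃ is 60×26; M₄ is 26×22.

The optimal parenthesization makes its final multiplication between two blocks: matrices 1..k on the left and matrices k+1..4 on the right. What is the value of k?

Adjacent pairs: M₁M₂ = 27·3·60 = 4860; M₂M₃ = 3·60·26 = 4680; M₃M₄ = 60·26·22 = 34320.
Length 3: M₁..M₃: k=1: 0+4680+27·3·26=6786; k=2: 4860+0+27·60·26=46980 → min 6786 | M₂..M₄: k=2: 0+34320+3·60·22=38280; k=3: 4680+0+3·26·22=6396 → min 6396.
Top-level splits: k=1: (M₁..M₁)·(M₂..M₄) → 0+6396+27·3·22 = 8178; k=2: (M₁..M₂)·(M₃..M₄) → 4860+34320+27·60·22 = 74820; k=3: (M₁..M₃)·(M₄..M₄) → 6786+0+27·26·22 = 22230.
Best split is after M₁, i.e. k = 1.

1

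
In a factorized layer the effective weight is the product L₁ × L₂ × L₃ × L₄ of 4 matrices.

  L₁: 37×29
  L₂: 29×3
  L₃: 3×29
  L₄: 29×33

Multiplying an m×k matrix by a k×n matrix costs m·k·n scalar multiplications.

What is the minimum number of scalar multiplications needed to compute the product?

Adjacent pairs: L₁L₂ = 37·29·3 = 3219; L₂L₃ = 29·3·29 = 2523; L₃L₄ = 3·29·33 = 2871.
Length 3: L₁..L₃: k=1: 0+2523+37·29·29=33640; k=2: 3219+0+37·3·29=6438 → min 6438 | L₂..L₄: k=2: 0+2871+29·3·33=5742; k=3: 2523+0+29·29·33=30276 → min 5742.
Length 4: L₁..L₄: k=1: 0+5742+37·29·33=41151; k=2: 3219+2871+37·3·33=9753; k=3: 6438+0+37·29·33=41847 → min 9753.
Optimal order: ((L₁ × L₂) × (L₃ × L₄)) with cost 9753.

9753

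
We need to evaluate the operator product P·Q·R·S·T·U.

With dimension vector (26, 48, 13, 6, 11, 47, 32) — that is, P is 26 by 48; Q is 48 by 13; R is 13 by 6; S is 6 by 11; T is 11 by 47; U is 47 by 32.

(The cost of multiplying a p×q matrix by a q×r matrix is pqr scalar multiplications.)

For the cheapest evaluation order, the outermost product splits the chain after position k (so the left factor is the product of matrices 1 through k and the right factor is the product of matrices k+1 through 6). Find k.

Adjacent pairs: PQ = 26·48·13 = 16224; QR = 48·13·6 = 3744; RS = 13·6·11 = 858; ST = 6·11·47 = 3102; TU = 11·47·32 = 16544.
Length 3: P..R: k=1: 0+3744+26·48·6=11232; k=2: 16224+0+26·13·6=18252 → min 11232 | Q..S: k=2: 0+858+48·13·11=7722; k=3: 3744+0+48·6·11=6912 → min 6912 | R..T: k=3: 0+3102+13·6·47=6768; k=4: 858+0+13·11·47=7579 → min 6768 | S..U: k=4: 0+16544+6·11·32=18656; k=5: 3102+0+6·47·32=12126 → min 12126.
Length 4: P..S: k=1: 0+6912+26·48·11=20640; k=2: 16224+858+26·13·11=20800; k=3: 11232+0+26·6·11=12948 → min 12948 | Q..T: k=2: 0+6768+48·13·47=36096; k=3: 3744+3102+48·6·47=20382; k=4: 6912+0+48·11·47=31728 → min 20382 | R..U: k=3: 0+12126+13·6·32=14622; k=4: 858+16544+13·11·32=21978; k=5: 6768+0+13·47·32=26320 → min 14622.
Length 5: P..T: k=1: 0+20382+26·48·47=79038; k=2: 16224+6768+26·13·47=38878; k=3: 11232+3102+26·6·47=21666; k=4: 12948+0+26·11·47=26390 → min 21666 | Q..U: k=2: 0+14622+48·13·32=34590; k=3: 3744+12126+48·6·32=25086; k=4: 6912+16544+48·11·32=40352; k=5: 20382+0+48·47·32=92574 → min 25086.
Top-level splits: k=1: (P..P)·(Q..U) → 0+25086+26·48·32 = 65022; k=2: (P..Q)·(R..U) → 16224+14622+26·13·32 = 41662; k=3: (P..R)·(S..U) → 11232+12126+26·6·32 = 28350; k=4: (P..S)·(T..U) → 12948+16544+26·11·32 = 38644; k=5: (P..T)·(U..U) → 21666+0+26·47·32 = 60770.
Best split is after R, i.e. k = 3.

3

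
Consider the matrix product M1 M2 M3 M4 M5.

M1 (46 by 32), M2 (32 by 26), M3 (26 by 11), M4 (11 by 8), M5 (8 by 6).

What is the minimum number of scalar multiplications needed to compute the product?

Adjacent pairs: M1M2 = 46·32·26 = 38272; M2M3 = 32·26·11 = 9152; M3M4 = 26·11·8 = 2288; M4M5 = 11·8·6 = 528.
Length 3: M1..M3: k=1: 0+9152+46·32·11=25344; k=2: 38272+0+46·26·11=51428 → min 25344 | M2..M4: k=2: 0+2288+32·26·8=8944; k=3: 9152+0+32·11·8=11968 → min 8944 | M3..M5: k=3: 0+528+26·11·6=2244; k=4: 2288+0+26·8·6=3536 → min 2244.
Length 4: M1..M4: k=1: 0+8944+46·32·8=20720; k=2: 38272+2288+46·26·8=50128; k=3: 25344+0+46·11·8=29392 → min 20720 | M2..M5: k=2: 0+2244+32·26·6=7236; k=3: 9152+528+32·11·6=11792; k=4: 8944+0+32·8·6=10480 → min 7236.
Length 5: M1..M5: k=1: 0+7236+46·32·6=16068; k=2: 38272+2244+46·26·6=47692; k=3: 25344+528+46·11·6=28908; k=4: 20720+0+46·8·6=22928 → min 16068.
Optimal order: (M1 (M2 (M3 (M4 M5)))) with cost 16068.

16068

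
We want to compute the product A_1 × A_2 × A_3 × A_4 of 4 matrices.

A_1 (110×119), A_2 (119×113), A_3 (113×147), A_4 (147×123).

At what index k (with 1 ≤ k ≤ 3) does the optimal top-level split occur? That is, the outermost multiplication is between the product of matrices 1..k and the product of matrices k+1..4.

Adjacent pairs: A_1A_2 = 110·119·113 = 1479170; A_2A_3 = 119·113·147 = 1976709; A_3A_4 = 113·147·123 = 2043153.
Length 3: A_1..A_3: k=1: 0+1976709+110·119·147=3900939; k=2: 1479170+0+110·113·147=3306380 → min 3306380 | A_2..A_4: k=2: 0+2043153+119·113·123=3697134; k=3: 1976709+0+119·147·123=4128348 → min 3697134.
Top-level splits: k=1: (A_1..A_1)·(A_2..A_4) → 0+3697134+110·119·123 = 5307204; k=2: (A_1..A_2)·(A_3..A_4) → 1479170+2043153+110·113·123 = 5051213; k=3: (A_1..A_3)·(A_4..A_4) → 3306380+0+110·147·123 = 5295290.
Best split is after A_2, i.e. k = 2.

2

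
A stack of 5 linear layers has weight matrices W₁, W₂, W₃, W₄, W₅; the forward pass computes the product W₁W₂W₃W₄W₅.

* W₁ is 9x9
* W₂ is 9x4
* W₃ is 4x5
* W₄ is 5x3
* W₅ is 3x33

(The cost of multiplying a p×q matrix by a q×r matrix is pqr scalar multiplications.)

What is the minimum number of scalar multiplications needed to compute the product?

1302

Adjacent pairs: W₁W₂ = 9·9·4 = 324; W₂W₃ = 9·4·5 = 180; W₃W₄ = 4·5·3 = 60; W₄W₅ = 5·3·33 = 495.
Length 3: W₁..W₃: k=1: 0+180+9·9·5=585; k=2: 324+0+9·4·5=504 → min 504 | W₂..W₄: k=2: 0+60+9·4·3=168; k=3: 180+0+9·5·3=315 → min 168 | W₃..W₅: k=3: 0+495+4·5·33=1155; k=4: 60+0+4·3·33=456 → min 456.
Length 4: W₁..W₄: k=1: 0+168+9·9·3=411; k=2: 324+60+9·4·3=492; k=3: 504+0+9·5·3=639 → min 411 | W₂..W₅: k=2: 0+456+9·4·33=1644; k=3: 180+495+9·5·33=2160; k=4: 168+0+9·3·33=1059 → min 1059.
Length 5: W₁..W₅: k=1: 0+1059+9·9·33=3732; k=2: 324+456+9·4·33=1968; k=3: 504+495+9·5·33=2484; k=4: 411+0+9·3·33=1302 → min 1302.
Optimal order: ((W₁(W₂(W₃W₄)))W₅) with cost 1302.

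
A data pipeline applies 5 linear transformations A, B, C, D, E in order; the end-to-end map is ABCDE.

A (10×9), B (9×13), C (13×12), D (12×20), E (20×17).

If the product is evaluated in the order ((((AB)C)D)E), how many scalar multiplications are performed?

8530

(AB): 10×9 by 9×13 → 10×13, cost 10·9·13 = 1170
((AB)C): 10×13 by 13×12 → 10×12, cost 10·13·12 = 1560; cumulative 2730
(((AB)C)D): 10×12 by 12×20 → 10×20, cost 10·12·20 = 2400; cumulative 5130
((((AB)C)D)E): 10×20 by 20×17 → 10×17, cost 10·20·17 = 3400; cumulative 8530
Total: 8530 scalar multiplications.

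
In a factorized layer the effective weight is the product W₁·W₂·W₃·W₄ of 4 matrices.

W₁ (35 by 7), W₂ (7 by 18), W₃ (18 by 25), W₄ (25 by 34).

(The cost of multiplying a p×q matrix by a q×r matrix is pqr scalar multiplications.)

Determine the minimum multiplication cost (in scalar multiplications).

17430

Adjacent pairs: W₁W₂ = 35·7·18 = 4410; W₂W₃ = 7·18·25 = 3150; W₃W₄ = 18·25·34 = 15300.
Length 3: W₁..W₃: k=1: 0+3150+35·7·25=9275; k=2: 4410+0+35·18·25=20160 → min 9275 | W₂..W₄: k=2: 0+15300+7·18·34=19584; k=3: 3150+0+7·25·34=9100 → min 9100.
Length 4: W₁..W₄: k=1: 0+9100+35·7·34=17430; k=2: 4410+15300+35·18·34=41130; k=3: 9275+0+35·25·34=39025 → min 17430.
Optimal order: (W₁·((W₂·W₃)·W₄)) with cost 17430.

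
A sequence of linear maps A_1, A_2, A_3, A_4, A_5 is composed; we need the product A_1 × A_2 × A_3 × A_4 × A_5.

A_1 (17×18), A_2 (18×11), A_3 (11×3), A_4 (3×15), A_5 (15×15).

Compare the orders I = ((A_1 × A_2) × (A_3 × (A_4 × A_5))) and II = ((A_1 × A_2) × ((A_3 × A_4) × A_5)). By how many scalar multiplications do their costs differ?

Order I = ((A_1 × A_2) × (A_3 × (A_4 × A_5))): (A_1 × A_2): 17×18 by 18×11 → 17×11, cost 17·18·11 = 3366; (A_4 × A_5): 3×15 by 15×15 → 3×15, cost 3·15·15 = 675; (A_3 × (A_4 × A_5)): 11×3 by 3×15 → 11×15, cost 11·3·15 = 495; cumulative 1170; ((A_1 × A_2) × (A_3 × (A_4 × A_5))): 17×11 by 11×15 → 17×15, cost 17·11·15 = 2805; cumulative 7341. Total 7341.
Order II = ((A_1 × A_2) × ((A_3 × A_4) × A_5)): (A_1 × A_2): 17×18 by 18×11 → 17×11, cost 17·18·11 = 3366; (A_3 × A_4): 11×3 by 3×15 → 11×15, cost 11·3·15 = 495; ((A_3 × A_4) × A_5): 11×15 by 15×15 → 11×15, cost 11·15·15 = 2475; cumulative 2970; ((A_1 × A_2) × ((A_3 × A_4) × A_5)): 17×11 by 11×15 → 17×15, cost 17·11·15 = 2805; cumulative 9141. Total 9141.
Difference: |7341 − 9141| = 1800.

1800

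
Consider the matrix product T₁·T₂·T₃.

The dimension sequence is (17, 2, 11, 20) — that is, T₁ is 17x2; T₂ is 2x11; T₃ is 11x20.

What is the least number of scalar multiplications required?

Order (T₁·(T₂·T₃)): (T₂·T₃): 2×11 by 11×20 → 2×20, cost 2·11·20 = 440; (T₁·(T₂·T₃)): 17×2 by 2×20 → 17×20, cost 17·2·20 = 680; cumulative 1120. Total 1120.
Order ((T₁·T₂)·T₃): (T₁·T₂): 17×2 by 2×11 → 17×11, cost 17·2·11 = 374; ((T₁·T₂)·T₃): 17×11 by 11×20 → 17×20, cost 17·11·20 = 3740; cumulative 4114. Total 4114.
Minimum: 1120.

1120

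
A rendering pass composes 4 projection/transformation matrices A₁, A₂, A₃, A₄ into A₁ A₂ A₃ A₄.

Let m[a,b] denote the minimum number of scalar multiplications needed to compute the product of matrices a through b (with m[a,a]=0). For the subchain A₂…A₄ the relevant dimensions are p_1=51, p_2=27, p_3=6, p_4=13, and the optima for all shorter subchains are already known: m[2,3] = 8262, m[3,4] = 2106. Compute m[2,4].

m[2,4] = min over k∈[2,3] of m[2,k]+m[k+1,4]+p_{1}·p_k·p_{4}.
k=2: 0 + 2106 + 51·27·13 = 20007; k=3: 8262 + 0 + 51·6·13 = 12240.
Minimum: 12240 at k=3.

12240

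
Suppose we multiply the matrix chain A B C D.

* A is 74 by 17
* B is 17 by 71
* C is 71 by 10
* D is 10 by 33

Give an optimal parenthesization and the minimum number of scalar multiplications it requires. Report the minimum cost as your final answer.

Adjacent pairs: AB = 74·17·71 = 89318; BC = 17·71·10 = 12070; CD = 71·10·33 = 23430.
Length 3: A..C: k=1: 0+12070+74·17·10=24650; k=2: 89318+0+74·71·10=141858 → min 24650 | B..D: k=2: 0+23430+17·71·33=63261; k=3: 12070+0+17·10·33=17680 → min 17680.
Length 4: A..D: k=1: 0+17680+74·17·33=59194; k=2: 89318+23430+74·71·33=286130; k=3: 24650+0+74·10·33=49070 → min 49070.
Optimal parenthesization: ((A (B C)) D) with cost 49070.

49070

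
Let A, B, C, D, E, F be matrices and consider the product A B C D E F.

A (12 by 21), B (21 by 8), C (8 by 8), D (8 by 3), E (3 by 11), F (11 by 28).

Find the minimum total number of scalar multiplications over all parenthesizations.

Adjacent pairs: AB = 12·21·8 = 2016; BC = 21·8·8 = 1344; CD = 8·8·3 = 192; DE = 8·3·11 = 264; EF = 3·11·28 = 924.
Length 3: A..C: k=1: 0+1344+12·21·8=3360; k=2: 2016+0+12·8·8=2784 → min 2784 | B..D: k=2: 0+192+21·8·3=696; k=3: 1344+0+21·8·3=1848 → min 696 | C..E: k=3: 0+264+8·8·11=968; k=4: 192+0+8·3·11=456 → min 456 | D..F: k=4: 0+924+8·3·28=1596; k=5: 264+0+8·11·28=2728 → min 1596.
Length 4: A..D: k=1: 0+696+12·21·3=1452; k=2: 2016+192+12·8·3=2496; k=3: 2784+0+12·8·3=3072 → min 1452 | B..E: k=2: 0+456+21·8·11=2304; k=3: 1344+264+21·8·11=3456; k=4: 696+0+21·3·11=1389 → min 1389 | C..F: k=3: 0+1596+8·8·28=3388; k=4: 192+924+8·3·28=1788; k=5: 456+0+8·11·28=2920 → min 1788.
Length 5: A..E: k=1: 0+1389+12·21·11=4161; k=2: 2016+456+12·8·11=3528; k=3: 2784+264+12·8·11=4104; k=4: 1452+0+12·3·11=1848 → min 1848 | B..F: k=2: 0+1788+21·8·28=6492; k=3: 1344+1596+21·8·28=7644; k=4: 696+924+21·3·28=3384; k=5: 1389+0+21·11·28=7857 → min 3384.
Length 6: A..F: k=1: 0+3384+12·21·28=10440; k=2: 2016+1788+12·8·28=6492; k=3: 2784+1596+12·8·28=7068; k=4: 1452+924+12·3·28=3384; k=5: 1848+0+12·11·28=5544 → min 3384.
Optimal order: ((A (B (C D))) (E F)) with cost 3384.

3384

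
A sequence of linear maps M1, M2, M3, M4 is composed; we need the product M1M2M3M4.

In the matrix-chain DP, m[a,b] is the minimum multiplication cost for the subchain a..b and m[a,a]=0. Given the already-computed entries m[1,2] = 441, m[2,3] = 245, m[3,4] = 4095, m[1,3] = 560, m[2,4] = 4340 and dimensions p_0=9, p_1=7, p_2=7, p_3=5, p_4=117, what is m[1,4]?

5825

m[1,4] = min over k∈[1,3] of m[1,k]+m[k+1,4]+p_{0}·p_k·p_{4}.
k=1: 0 + 4340 + 9·7·117 = 11711; k=2: 441 + 4095 + 9·7·117 = 11907; k=3: 560 + 0 + 9·5·117 = 5825.
Minimum: 5825 at k=3.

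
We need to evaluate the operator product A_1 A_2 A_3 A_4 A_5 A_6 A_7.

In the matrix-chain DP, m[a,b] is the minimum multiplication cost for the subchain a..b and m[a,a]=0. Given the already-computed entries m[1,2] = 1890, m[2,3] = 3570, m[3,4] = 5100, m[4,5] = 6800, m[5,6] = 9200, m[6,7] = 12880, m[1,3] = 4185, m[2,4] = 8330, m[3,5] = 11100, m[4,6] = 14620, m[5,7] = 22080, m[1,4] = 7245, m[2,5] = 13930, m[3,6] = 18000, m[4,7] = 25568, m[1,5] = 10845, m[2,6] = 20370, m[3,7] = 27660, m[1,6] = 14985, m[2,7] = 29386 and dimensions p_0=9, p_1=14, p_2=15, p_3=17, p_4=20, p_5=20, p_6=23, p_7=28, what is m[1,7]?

20781

m[1,7] = min over k∈[1,6] of m[1,k]+m[k+1,7]+p_{0}·p_k·p_{7}.
k=1: 0 + 29386 + 9·14·28 = 32914; k=2: 1890 + 27660 + 9·15·28 = 33330; k=3: 4185 + 25568 + 9·17·28 = 34037; k=4: 7245 + 22080 + 9·20·28 = 34365; k=5: 10845 + 12880 + 9·20·28 = 28765; k=6: 14985 + 0 + 9·23·28 = 20781.
Minimum: 20781 at k=6.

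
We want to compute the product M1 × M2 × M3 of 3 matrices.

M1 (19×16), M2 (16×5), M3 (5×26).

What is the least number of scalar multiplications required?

Order (M1 × (M2 × M3)): (M2 × M3): 16×5 by 5×26 → 16×26, cost 16·5·26 = 2080; (M1 × (M2 × M3)): 19×16 by 16×26 → 19×26, cost 19·16·26 = 7904; cumulative 9984. Total 9984.
Order ((M1 × M2) × M3): (M1 × M2): 19×16 by 16×5 → 19×5, cost 19·16·5 = 1520; ((M1 × M2) × M3): 19×5 by 5×26 → 19×26, cost 19·5·26 = 2470; cumulative 3990. Total 3990.
Minimum: 3990.

3990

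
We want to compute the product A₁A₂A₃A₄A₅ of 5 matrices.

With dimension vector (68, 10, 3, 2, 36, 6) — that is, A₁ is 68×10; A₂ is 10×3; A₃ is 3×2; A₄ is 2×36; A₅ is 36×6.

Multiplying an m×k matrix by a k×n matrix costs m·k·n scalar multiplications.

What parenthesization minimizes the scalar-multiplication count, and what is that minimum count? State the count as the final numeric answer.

Adjacent pairs: A₁A₂ = 68·10·3 = 2040; A₂A₃ = 10·3·2 = 60; A₃A₄ = 3·2·36 = 216; A₄A₅ = 2·36·6 = 432.
Length 3: A₁..A₃: k=1: 0+60+68·10·2=1420; k=2: 2040+0+68·3·2=2448 → min 1420 | A₂..A₄: k=2: 0+216+10·3·36=1296; k=3: 60+0+10·2·36=780 → min 780 | A₃..A₅: k=3: 0+432+3·2·6=468; k=4: 216+0+3·36·6=864 → min 468.
Length 4: A₁..A₄: k=1: 0+780+68·10·36=25260; k=2: 2040+216+68·3·36=9600; k=3: 1420+0+68·2·36=6316 → min 6316 | A₂..A₅: k=2: 0+468+10·3·6=648; k=3: 60+432+10·2·6=612; k=4: 780+0+10·36·6=2940 → min 612.
Length 5: A₁..A₅: k=1: 0+612+68·10·6=4692; k=2: 2040+468+68·3·6=3732; k=3: 1420+432+68·2·6=2668; k=4: 6316+0+68·36·6=21004 → min 2668.
Optimal parenthesization: ((A₁(A₂A₃))(A₄A₅)) with cost 2668.

2668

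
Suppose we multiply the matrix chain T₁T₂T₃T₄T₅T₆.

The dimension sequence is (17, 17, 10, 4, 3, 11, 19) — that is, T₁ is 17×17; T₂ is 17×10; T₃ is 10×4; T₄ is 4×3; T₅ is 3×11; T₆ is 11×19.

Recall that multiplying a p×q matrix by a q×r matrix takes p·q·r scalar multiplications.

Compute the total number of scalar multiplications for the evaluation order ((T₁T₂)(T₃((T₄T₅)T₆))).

7848

(T₁T₂): 17×17 by 17×10 → 17×10, cost 17·17·10 = 2890
(T₄T₅): 4×3 by 3×11 → 4×11, cost 4·3·11 = 132
((T₄T₅)T₆): 4×11 by 11×19 → 4×19, cost 4·11·19 = 836; cumulative 968
(T₃((T₄T₅)T₆)): 10×4 by 4×19 → 10×19, cost 10·4·19 = 760; cumulative 1728
((T₁T₂)(T₃((T₄T₅)T₆))): 17×10 by 10×19 → 17×19, cost 17·10·19 = 3230; cumulative 7848
Total: 7848 scalar multiplications.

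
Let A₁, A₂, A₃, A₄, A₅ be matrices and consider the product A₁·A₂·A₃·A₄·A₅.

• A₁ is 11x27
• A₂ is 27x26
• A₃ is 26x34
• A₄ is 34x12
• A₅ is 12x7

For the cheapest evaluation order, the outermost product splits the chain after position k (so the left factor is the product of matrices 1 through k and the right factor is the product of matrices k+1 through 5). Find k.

1

Adjacent pairs: A₁A₂ = 11·27·26 = 7722; A₂A₃ = 27·26·34 = 23868; A₃A₄ = 26·34·12 = 10608; A₄A₅ = 34·12·7 = 2856.
Length 3: A₁..A₃: k=1: 0+23868+11·27·34=33966; k=2: 7722+0+11·26·34=17446 → min 17446 | A₂..A₄: k=2: 0+10608+27·26·12=19032; k=3: 23868+0+27·34·12=34884 → min 19032 | A₃..A₅: k=3: 0+2856+26·34·7=9044; k=4: 10608+0+26·12·7=12792 → min 9044.
Length 4: A₁..A₄: k=1: 0+19032+11·27·12=22596; k=2: 7722+10608+11·26·12=21762; k=3: 17446+0+11·34·12=21934 → min 21762 | A₂..A₅: k=2: 0+9044+27·26·7=13958; k=3: 23868+2856+27·34·7=33150; k=4: 19032+0+27·12·7=21300 → min 13958.
Top-level splits: k=1: (A₁..A₁)·(A₂..A₅) → 0+13958+11·27·7 = 16037; k=2: (A₁..A₂)·(A₃..A₅) → 7722+9044+11·26·7 = 18768; k=3: (A₁..A₃)·(A₄..A₅) → 17446+2856+11·34·7 = 22920; k=4: (A₁..A₄)·(A₅..A₅) → 21762+0+11·12·7 = 22686.
Best split is after A₁, i.e. k = 1.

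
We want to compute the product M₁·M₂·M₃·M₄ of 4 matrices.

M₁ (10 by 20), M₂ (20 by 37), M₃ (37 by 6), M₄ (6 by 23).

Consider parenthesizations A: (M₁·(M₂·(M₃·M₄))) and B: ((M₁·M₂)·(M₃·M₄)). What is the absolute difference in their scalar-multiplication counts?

5710

Order A = (M₁·(M₂·(M₃·M₄))): (M₃·M₄): 37×6 by 6×23 → 37×23, cost 37·6·23 = 5106; (M₂·(M₃·M₄)): 20×37 by 37×23 → 20×23, cost 20·37·23 = 17020; cumulative 22126; (M₁·(M₂·(M₃·M₄))): 10×20 by 20×23 → 10×23, cost 10·20·23 = 4600; cumulative 26726. Total 26726.
Order B = ((M₁·M₂)·(M₃·M₄)): (M₁·M₂): 10×20 by 20×37 → 10×37, cost 10·20·37 = 7400; (M₃·M₄): 37×6 by 6×23 → 37×23, cost 37·6·23 = 5106; ((M₁·M₂)·(M₃·M₄)): 10×37 by 37×23 → 10×23, cost 10·37·23 = 8510; cumulative 21016. Total 21016.
Difference: |26726 − 21016| = 5710.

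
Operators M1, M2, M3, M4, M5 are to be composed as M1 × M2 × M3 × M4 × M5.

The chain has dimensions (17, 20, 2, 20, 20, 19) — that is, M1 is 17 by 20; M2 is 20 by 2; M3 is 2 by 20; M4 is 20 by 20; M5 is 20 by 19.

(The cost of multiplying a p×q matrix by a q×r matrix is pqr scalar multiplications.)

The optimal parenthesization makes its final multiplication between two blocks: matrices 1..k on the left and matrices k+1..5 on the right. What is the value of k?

Adjacent pairs: M1M2 = 17·20·2 = 680; M2M3 = 20·2·20 = 800; M3M4 = 2·20·20 = 800; M4M5 = 20·20·19 = 7600.
Length 3: M1..M3: k=1: 0+800+17·20·20=7600; k=2: 680+0+17·2·20=1360 → min 1360 | M2..M4: k=2: 0+800+20·2·20=1600; k=3: 800+0+20·20·20=8800 → min 1600 | M3..M5: k=3: 0+7600+2·20·19=8360; k=4: 800+0+2·20·19=1560 → min 1560.
Length 4: M1..M4: k=1: 0+1600+17·20·20=8400; k=2: 680+800+17·2·20=2160; k=3: 1360+0+17·20·20=8160 → min 2160 | M2..M5: k=2: 0+1560+20·2·19=2320; k=3: 800+7600+20·20·19=16000; k=4: 1600+0+20·20·19=9200 → min 2320.
Top-level splits: k=1: (M1..M1)·(M2..M5) → 0+2320+17·20·19 = 8780; k=2: (M1..M2)·(M3..M5) → 680+1560+17·2·19 = 2886; k=3: (M1..M3)·(M4..M5) → 1360+7600+17·20·19 = 15420; k=4: (M1..M4)·(M5..M5) → 2160+0+17·20·19 = 8620.
Best split is after M2, i.e. k = 2.

2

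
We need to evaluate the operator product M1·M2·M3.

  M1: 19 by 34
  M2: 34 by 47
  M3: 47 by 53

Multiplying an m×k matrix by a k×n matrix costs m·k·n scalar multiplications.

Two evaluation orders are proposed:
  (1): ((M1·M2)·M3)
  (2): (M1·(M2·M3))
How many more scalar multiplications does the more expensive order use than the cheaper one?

41241

Order (1) = ((M1·M2)·M3): (M1·M2): 19×34 by 34×47 → 19×47, cost 19·34·47 = 30362; ((M1·M2)·M3): 19×47 by 47×53 → 19×53, cost 19·47·53 = 47329; cumulative 77691. Total 77691.
Order (2) = (M1·(M2·M3)): (M2·M3): 34×47 by 47×53 → 34×53, cost 34·47·53 = 84694; (M1·(M2·M3)): 19×34 by 34×53 → 19×53, cost 19·34·53 = 34238; cumulative 118932. Total 118932.
Difference: |77691 − 118932| = 41241.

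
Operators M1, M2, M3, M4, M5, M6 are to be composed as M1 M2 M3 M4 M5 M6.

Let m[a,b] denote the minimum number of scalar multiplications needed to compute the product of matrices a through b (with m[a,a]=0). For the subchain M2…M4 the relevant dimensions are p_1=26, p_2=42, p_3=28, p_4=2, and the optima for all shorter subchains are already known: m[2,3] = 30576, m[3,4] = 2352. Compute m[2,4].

m[2,4] = min over k∈[2,3] of m[2,k]+m[k+1,4]+p_{1}·p_k·p_{4}.
k=2: 0 + 2352 + 26·42·2 = 4536; k=3: 30576 + 0 + 26·28·2 = 32032.
Minimum: 4536 at k=2.

4536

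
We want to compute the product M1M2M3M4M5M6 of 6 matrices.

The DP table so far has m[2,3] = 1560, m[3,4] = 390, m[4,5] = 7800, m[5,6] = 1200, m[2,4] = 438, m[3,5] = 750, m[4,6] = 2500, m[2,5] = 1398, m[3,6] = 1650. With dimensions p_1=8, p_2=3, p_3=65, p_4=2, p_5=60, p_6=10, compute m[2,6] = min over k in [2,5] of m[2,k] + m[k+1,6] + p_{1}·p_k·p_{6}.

m[2,6] = min over k∈[2,5] of m[2,k]+m[k+1,6]+p_{1}·p_k·p_{6}.
k=2: 0 + 1650 + 8·3·10 = 1890; k=3: 1560 + 2500 + 8·65·10 = 9260; k=4: 438 + 1200 + 8·2·10 = 1798; k=5: 1398 + 0 + 8·60·10 = 6198.
Minimum: 1798 at k=4.

1798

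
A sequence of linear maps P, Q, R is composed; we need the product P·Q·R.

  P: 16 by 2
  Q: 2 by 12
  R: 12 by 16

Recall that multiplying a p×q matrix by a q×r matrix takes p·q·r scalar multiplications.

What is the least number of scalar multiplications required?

Order (P·(Q·R)): (Q·R): 2×12 by 12×16 → 2×16, cost 2·12·16 = 384; (P·(Q·R)): 16×2 by 2×16 → 16×16, cost 16·2·16 = 512; cumulative 896. Total 896.
Order ((P·Q)·R): (P·Q): 16×2 by 2×12 → 16×12, cost 16·2·12 = 384; ((P·Q)·R): 16×12 by 12×16 → 16×16, cost 16·12·16 = 3072; cumulative 3456. Total 3456.
Minimum: 896.

896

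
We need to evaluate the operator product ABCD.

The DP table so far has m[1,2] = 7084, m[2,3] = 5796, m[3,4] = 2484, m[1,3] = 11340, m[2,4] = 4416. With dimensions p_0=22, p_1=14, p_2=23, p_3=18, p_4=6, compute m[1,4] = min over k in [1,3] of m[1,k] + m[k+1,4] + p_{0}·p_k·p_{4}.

m[1,4] = min over k∈[1,3] of m[1,k]+m[k+1,4]+p_{0}·p_k·p_{4}.
k=1: 0 + 4416 + 22·14·6 = 6264; k=2: 7084 + 2484 + 22·23·6 = 12604; k=3: 11340 + 0 + 22·18·6 = 13716.
Minimum: 6264 at k=1.

6264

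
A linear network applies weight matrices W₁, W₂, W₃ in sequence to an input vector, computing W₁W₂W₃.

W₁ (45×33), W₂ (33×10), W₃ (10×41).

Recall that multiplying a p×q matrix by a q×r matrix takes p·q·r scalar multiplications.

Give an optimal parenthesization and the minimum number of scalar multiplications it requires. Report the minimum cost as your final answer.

33300

(W₁(W₂W₃)): cost 74415.
((W₁W₂)W₃): cost 33300.
Optimal: ((W₁W₂)W₃) with cost 33300.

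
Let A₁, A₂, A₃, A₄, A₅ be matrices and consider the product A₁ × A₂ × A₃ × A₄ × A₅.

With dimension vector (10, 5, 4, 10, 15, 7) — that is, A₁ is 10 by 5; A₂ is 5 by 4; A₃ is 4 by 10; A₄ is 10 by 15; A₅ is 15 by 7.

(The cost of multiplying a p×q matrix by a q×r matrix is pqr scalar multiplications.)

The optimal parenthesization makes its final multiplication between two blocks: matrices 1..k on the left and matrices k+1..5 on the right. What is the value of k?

Adjacent pairs: A₁A₂ = 10·5·4 = 200; A₂A₃ = 5·4·10 = 200; A₃A₄ = 4·10·15 = 600; A₄A₅ = 10·15·7 = 1050.
Length 3: A₁..A₃: k=1: 0+200+10·5·10=700; k=2: 200+0+10·4·10=600 → min 600 | A₂..A₄: k=2: 0+600+5·4·15=900; k=3: 200+0+5·10·15=950 → min 900 | A₃..A₅: k=3: 0+1050+4·10·7=1330; k=4: 600+0+4·15·7=1020 → min 1020.
Length 4: A₁..A₄: k=1: 0+900+10·5·15=1650; k=2: 200+600+10·4·15=1400; k=3: 600+0+10·10·15=2100 → min 1400 | A₂..A₅: k=2: 0+1020+5·4·7=1160; k=3: 200+1050+5·10·7=1600; k=4: 900+0+5·15·7=1425 → min 1160.
Top-level splits: k=1: (A₁..A₁)·(A₂..A₅) → 0+1160+10·5·7 = 1510; k=2: (A₁..A₂)·(A₃..A₅) → 200+1020+10·4·7 = 1500; k=3: (A₁..A₃)·(A₄..A₅) → 600+1050+10·10·7 = 2350; k=4: (A₁..A₄)·(A₅..A₅) → 1400+0+10·15·7 = 2450.
Best split is after A₂, i.e. k = 2.

2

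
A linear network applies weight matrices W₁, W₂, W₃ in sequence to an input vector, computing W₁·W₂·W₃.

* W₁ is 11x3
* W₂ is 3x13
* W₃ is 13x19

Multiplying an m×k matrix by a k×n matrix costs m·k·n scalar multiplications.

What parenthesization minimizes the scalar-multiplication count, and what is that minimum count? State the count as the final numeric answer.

(W₁·(W₂·W₃)): cost 1368.
((W₁·W₂)·W₃): cost 3146.
Optimal: (W₁·(W₂·W₃)) with cost 1368.

1368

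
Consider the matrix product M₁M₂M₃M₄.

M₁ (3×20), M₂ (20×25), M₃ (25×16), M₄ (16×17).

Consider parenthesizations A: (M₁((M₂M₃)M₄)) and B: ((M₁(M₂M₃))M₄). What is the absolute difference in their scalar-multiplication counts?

Order A = (M₁((M₂M₃)M₄)): (M₂M₃): 20×25 by 25×16 → 20×16, cost 20·25·16 = 8000; ((M₂M₃)M₄): 20×16 by 16×17 → 20×17, cost 20·16·17 = 5440; cumulative 13440; (M₁((M₂M₃)M₄)): 3×20 by 20×17 → 3×17, cost 3·20·17 = 1020; cumulative 14460. Total 14460.
Order B = ((M₁(M₂M₃))M₄): (M₂M₃): 20×25 by 25×16 → 20×16, cost 20·25·16 = 8000; (M₁(M₂M₃)): 3×20 by 20×16 → 3×16, cost 3·20·16 = 960; cumulative 8960; ((M₁(M₂M₃))M₄): 3×16 by 16×17 → 3×17, cost 3·16·17 = 816; cumulative 9776. Total 9776.
Difference: |14460 − 9776| = 4684.

4684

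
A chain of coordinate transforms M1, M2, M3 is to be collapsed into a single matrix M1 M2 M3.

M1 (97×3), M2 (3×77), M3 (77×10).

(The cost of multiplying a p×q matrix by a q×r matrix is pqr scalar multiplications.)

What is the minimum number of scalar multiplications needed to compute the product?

5220

Order (M1 (M2 M3)): (M2 M3): 3×77 by 77×10 → 3×10, cost 3·77·10 = 2310; (M1 (M2 M3)): 97×3 by 3×10 → 97×10, cost 97·3·10 = 2910; cumulative 5220. Total 5220.
Order ((M1 M2) M3): (M1 M2): 97×3 by 3×77 → 97×77, cost 97·3·77 = 22407; ((M1 M2) M3): 97×77 by 77×10 → 97×10, cost 97·77·10 = 74690; cumulative 97097. Total 97097.
Minimum: 5220.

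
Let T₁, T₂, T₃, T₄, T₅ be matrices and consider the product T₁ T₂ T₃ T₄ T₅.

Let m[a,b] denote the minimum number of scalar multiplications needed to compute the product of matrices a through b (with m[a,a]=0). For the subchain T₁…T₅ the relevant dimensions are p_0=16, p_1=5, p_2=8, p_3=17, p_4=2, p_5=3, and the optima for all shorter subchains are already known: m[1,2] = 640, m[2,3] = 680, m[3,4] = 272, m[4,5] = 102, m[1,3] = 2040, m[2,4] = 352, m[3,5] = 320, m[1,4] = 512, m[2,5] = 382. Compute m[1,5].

608

m[1,5] = min over k∈[1,4] of m[1,k]+m[k+1,5]+p_{0}·p_k·p_{5}.
k=1: 0 + 382 + 16·5·3 = 622; k=2: 640 + 320 + 16·8·3 = 1344; k=3: 2040 + 102 + 16·17·3 = 2958; k=4: 512 + 0 + 16·2·3 = 608.
Minimum: 608 at k=4.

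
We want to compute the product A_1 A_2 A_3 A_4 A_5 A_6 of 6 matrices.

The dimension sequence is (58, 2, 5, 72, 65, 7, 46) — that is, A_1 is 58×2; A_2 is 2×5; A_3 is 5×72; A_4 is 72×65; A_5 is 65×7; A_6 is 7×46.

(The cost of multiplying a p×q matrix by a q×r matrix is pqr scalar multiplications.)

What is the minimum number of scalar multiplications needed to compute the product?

Adjacent pairs: A_1A_2 = 58·2·5 = 580; A_2A_3 = 2·5·72 = 720; A_3A_4 = 5·72·65 = 23400; A_4A_5 = 72·65·7 = 32760; A_5A_6 = 65·7·46 = 20930.
Length 3: A_1..A_3: k=1: 0+720+58·2·72=9072; k=2: 580+0+58·5·72=21460 → min 9072 | A_2..A_4: k=2: 0+23400+2·5·65=24050; k=3: 720+0+2·72·65=10080 → min 10080 | A_3..A_5: k=3: 0+32760+5·72·7=35280; k=4: 23400+0+5·65·7=25675 → min 25675 | A_4..A_6: k=4: 0+20930+72·65·46=236210; k=5: 32760+0+72·7·46=55944 → min 55944.
Length 4: A_1..A_4: k=1: 0+10080+58·2·65=17620; k=2: 580+23400+58·5·65=42830; k=3: 9072+0+58·72·65=280512 → min 17620 | A_2..A_5: k=2: 0+25675+2·5·7=25745; k=3: 720+32760+2·72·7=34488; k=4: 10080+0+2·65·7=10990 → min 10990 | A_3..A_6: k=3: 0+55944+5·72·46=72504; k=4: 23400+20930+5·65·46=59280; k=5: 25675+0+5·7·46=27285 → min 27285.
Length 5: A_1..A_5: k=1: 0+10990+58·2·7=11802; k=2: 580+25675+58·5·7=28285; k=3: 9072+32760+58·72·7=71064; k=4: 17620+0+58·65·7=44010 → min 11802 | A_2..A_6: k=2: 0+27285+2·5·46=27745; k=3: 720+55944+2·72·46=63288; k=4: 10080+20930+2·65·46=36990; k=5: 10990+0+2·7·46=11634 → min 11634.
Length 6: A_1..A_6: k=1: 0+11634+58·2·46=16970; k=2: 580+27285+58·5·46=41205; k=3: 9072+55944+58·72·46=257112; k=4: 17620+20930+58·65·46=211970; k=5: 11802+0+58·7·46=30478 → min 16970.
Optimal order: (A_1 ((((A_2 A_3) A_4) A_5) A_6)) with cost 16970.

16970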